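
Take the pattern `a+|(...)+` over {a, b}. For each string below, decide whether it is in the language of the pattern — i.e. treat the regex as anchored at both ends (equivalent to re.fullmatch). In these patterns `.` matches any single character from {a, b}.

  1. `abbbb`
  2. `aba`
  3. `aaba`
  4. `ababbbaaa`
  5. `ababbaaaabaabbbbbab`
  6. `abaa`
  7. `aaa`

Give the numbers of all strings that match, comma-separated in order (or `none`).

2, 4, 7

1 → no match
2 → match
3 → no match
4 → match
5 → no match
6 → no match
7 → match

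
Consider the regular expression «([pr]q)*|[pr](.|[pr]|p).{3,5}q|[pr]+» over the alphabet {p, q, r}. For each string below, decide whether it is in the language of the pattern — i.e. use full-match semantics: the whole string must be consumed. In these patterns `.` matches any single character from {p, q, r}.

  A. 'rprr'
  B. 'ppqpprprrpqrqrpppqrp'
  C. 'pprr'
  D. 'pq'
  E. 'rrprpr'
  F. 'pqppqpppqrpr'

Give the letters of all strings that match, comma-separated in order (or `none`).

A → match
B → no match
C → match
D → match
E → match
F → no match

A, C, D, E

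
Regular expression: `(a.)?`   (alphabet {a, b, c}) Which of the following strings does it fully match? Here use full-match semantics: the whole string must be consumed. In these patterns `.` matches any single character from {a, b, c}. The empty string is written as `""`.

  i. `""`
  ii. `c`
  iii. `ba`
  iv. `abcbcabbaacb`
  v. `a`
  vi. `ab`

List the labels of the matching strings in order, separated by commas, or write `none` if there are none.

i, vi

i → match
ii → no match
iii → no match
iv → no match
v → no match
vi → match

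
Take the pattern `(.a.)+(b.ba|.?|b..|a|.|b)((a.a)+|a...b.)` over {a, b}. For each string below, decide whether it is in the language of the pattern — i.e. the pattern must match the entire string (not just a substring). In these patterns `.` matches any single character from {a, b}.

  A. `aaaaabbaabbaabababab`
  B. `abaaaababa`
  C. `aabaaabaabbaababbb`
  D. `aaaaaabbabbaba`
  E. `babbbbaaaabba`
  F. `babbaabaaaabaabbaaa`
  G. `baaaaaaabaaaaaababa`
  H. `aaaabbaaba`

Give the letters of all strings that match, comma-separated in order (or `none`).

A → no match
B. `abaaaababa` → no match
C → match
D → no match
E → match
F → match
G → match
H. `aaaabbaaba` → no match

C, E, F, G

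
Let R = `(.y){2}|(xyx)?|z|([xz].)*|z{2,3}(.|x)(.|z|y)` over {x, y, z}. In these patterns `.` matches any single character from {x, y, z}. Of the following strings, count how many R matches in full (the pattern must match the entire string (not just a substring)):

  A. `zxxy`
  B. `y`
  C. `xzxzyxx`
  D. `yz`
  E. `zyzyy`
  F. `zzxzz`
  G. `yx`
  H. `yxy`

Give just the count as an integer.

A → match
B → no match
C → no match
D → no match
E → no match
F → no match
G → no match
H → no match
Total matched: 1

1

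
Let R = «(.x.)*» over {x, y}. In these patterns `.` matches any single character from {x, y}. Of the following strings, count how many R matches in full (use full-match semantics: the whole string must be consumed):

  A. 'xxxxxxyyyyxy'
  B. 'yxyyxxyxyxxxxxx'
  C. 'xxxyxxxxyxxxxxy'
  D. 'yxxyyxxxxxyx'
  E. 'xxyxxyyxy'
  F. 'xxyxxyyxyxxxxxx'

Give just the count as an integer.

4

A → no match
B → match
C → match
D → no match
E → match
F → match
Total matched: 4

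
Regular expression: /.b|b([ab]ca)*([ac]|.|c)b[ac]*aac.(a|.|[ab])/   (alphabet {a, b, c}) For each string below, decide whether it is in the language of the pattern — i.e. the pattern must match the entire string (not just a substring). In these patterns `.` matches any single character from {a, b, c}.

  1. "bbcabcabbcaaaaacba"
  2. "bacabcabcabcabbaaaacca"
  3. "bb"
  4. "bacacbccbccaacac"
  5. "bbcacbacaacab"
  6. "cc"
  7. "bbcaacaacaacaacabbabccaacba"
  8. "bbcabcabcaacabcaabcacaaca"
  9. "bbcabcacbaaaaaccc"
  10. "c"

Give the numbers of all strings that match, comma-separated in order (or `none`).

1 → match
2 → match
3 → match
4 → no match
5 → match
6 → no match
7 → no match
8 → no match
9 → match
10 → no match

1, 2, 3, 5, 9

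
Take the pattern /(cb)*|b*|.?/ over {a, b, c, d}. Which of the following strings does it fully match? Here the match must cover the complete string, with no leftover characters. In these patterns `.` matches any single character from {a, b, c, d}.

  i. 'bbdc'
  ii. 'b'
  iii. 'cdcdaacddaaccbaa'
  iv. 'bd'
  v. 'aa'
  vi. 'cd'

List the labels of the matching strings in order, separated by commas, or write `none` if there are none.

ii

i. 'bbdc' → no match
ii. 'b' → match
iii → no match
iv. 'bd' → no match
v. 'aa' → no match
vi. 'cd' → no match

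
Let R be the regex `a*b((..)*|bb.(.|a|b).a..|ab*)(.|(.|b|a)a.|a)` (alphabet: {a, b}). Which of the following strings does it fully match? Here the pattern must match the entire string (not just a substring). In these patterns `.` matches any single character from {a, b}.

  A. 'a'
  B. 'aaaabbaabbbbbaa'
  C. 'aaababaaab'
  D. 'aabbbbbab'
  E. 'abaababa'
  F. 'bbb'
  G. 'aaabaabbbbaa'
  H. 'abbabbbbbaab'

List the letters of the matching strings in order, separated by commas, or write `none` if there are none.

A → no match
B → no match
C → no match
D → no match
E → no match
F → no match
G → no match
H → no match

none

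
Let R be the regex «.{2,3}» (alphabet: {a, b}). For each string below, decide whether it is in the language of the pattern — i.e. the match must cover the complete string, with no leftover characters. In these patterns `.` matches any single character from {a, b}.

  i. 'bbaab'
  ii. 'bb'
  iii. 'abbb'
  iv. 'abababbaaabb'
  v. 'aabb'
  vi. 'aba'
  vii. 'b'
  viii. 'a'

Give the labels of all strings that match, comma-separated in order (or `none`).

ii, vi

i. 'bbaab' → no match
ii. 'bb' → match
iii. 'abbb' → no match
iv. 'abababbaaabb' → no match
v. 'aabb' → no match
vi. 'aba' → match
vii. 'b' → no match
viii. 'a' → no match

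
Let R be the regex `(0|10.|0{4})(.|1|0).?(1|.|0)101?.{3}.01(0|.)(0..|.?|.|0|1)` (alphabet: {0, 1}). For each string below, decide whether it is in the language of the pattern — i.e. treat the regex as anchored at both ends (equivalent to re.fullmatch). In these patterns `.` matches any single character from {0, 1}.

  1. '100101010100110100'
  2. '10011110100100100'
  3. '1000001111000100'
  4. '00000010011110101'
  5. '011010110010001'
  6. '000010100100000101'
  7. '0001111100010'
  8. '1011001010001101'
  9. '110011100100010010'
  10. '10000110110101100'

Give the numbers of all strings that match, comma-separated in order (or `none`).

2

1 → no match
2 → match
3 → no match
4 → no match
5 → no match
6 → no match
7 → no match
8 → no match
9 → no match
10 → no match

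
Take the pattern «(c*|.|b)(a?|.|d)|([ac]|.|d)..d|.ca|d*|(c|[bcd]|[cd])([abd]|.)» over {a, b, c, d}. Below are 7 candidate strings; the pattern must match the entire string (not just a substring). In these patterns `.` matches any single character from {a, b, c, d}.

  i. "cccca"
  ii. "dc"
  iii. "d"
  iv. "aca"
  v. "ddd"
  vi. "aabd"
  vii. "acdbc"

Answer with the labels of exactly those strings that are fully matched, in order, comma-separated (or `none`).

i → match
ii → match
iii → match
iv → match
v → match
vi → match
vii → no match

i, ii, iii, iv, v, vi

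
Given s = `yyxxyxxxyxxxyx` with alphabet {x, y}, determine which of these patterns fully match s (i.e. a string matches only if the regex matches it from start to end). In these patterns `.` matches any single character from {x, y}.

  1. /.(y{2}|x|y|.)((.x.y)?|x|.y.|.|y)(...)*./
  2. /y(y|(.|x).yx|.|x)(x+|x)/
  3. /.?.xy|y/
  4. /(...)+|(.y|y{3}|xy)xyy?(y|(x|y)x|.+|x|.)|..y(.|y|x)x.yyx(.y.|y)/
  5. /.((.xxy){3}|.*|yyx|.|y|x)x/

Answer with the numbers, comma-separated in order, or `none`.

1 → no match
2 → no match
3 → no match
4 → no match
5 → match

5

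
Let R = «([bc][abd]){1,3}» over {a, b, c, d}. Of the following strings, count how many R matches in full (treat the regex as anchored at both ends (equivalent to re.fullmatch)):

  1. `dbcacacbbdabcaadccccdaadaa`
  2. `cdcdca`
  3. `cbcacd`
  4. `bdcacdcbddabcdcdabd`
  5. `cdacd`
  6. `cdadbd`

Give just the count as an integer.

1 → no match
2 → match
3 → match
4 → no match
5 → no match
6 → no match
Total matched: 2

2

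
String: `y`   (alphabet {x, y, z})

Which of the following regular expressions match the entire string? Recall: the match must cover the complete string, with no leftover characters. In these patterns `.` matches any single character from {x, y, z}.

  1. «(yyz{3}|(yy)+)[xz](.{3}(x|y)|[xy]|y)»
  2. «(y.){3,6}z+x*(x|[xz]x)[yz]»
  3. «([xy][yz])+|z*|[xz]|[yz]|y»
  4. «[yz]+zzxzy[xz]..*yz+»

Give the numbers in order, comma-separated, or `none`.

1 → no match
2 → no match
3 → match
4 → no match — must end with `z`

3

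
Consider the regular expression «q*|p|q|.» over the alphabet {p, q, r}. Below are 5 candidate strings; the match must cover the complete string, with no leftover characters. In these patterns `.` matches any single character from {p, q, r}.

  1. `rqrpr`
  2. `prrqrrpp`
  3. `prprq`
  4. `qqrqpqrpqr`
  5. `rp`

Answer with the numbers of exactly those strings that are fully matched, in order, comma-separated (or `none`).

1 → no match
2 → no match
3 → no match
4 → no match
5 → no match

none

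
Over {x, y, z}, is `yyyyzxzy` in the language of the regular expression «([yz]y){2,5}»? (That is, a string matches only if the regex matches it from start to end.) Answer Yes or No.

No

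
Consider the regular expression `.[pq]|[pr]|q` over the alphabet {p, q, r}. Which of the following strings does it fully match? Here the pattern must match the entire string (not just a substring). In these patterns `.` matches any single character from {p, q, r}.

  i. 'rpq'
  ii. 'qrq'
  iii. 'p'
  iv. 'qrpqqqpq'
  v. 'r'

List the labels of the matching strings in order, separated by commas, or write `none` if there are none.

iii, v

i → no match
ii → no match
iii → match
iv → no match
v → match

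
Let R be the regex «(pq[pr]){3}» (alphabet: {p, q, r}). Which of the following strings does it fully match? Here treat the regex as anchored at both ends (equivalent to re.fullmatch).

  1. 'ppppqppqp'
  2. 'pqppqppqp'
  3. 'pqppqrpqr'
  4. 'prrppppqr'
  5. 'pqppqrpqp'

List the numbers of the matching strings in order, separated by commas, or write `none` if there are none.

2, 3, 5

1 → no match — must start with 'pq'
2 → match
3 → match
4 → no match — must start with 'pq'
5 → match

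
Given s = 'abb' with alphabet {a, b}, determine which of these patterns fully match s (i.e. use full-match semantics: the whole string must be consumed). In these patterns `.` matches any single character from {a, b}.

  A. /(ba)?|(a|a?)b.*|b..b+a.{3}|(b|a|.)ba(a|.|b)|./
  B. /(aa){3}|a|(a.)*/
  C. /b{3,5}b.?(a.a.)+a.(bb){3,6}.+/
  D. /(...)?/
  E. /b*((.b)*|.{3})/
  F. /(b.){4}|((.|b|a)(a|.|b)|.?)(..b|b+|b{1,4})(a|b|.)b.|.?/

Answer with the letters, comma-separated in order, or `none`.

A, D, E

A → match
B → no match
C → no match — must start with 'b'
D → match
E → match
F → no match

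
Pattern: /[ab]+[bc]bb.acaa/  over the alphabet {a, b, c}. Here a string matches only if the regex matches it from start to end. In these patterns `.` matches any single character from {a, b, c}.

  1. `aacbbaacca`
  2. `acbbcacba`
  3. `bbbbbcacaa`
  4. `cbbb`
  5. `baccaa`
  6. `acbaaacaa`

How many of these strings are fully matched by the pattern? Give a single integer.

1 → no match — must end with `acaa`
2 → no match — must end with `acaa`
3 → match
4 → no match — must end with `acaa`
5 → no match — must end with `acaa`
6 → no match
Total matched: 1

1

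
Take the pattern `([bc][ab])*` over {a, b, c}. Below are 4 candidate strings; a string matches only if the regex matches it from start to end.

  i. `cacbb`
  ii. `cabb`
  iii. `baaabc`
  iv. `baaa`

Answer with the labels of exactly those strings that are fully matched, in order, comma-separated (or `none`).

ii

i → no match
ii → match
iii → no match
iv → no match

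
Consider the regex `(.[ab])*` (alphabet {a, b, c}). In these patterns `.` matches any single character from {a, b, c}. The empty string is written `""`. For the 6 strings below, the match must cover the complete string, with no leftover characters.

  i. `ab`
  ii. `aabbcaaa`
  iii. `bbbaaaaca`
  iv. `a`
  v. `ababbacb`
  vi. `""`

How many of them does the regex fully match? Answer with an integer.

4

i → match
ii → match
iii → no match
iv → no match
v → match
vi → match
Total matched: 4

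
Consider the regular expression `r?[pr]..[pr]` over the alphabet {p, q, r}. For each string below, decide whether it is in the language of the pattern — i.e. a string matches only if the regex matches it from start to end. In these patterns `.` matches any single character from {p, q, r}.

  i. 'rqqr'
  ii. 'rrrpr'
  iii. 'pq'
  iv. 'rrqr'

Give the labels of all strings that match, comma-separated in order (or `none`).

i → match
ii → match
iii → no match
iv → match

i, ii, iv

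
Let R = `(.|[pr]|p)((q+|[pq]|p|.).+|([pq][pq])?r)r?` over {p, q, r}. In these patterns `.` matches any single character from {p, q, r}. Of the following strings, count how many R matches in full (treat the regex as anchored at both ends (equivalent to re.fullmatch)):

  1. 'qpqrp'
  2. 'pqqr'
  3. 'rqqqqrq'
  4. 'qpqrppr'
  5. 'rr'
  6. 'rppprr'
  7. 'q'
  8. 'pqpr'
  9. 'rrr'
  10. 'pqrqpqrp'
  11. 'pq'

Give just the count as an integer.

9

1. 'qpqrp' → match
2. 'pqqr' → match
3. 'rqqqqrq' → match
4. 'qpqrppr' → match
5. 'rr' → match
6. 'rppprr' → match
7. 'q' → no match
8. 'pqpr' → match
9. 'rrr' → match
10. 'pqrqpqrp' → match
11. 'pq' → no match
Total matched: 9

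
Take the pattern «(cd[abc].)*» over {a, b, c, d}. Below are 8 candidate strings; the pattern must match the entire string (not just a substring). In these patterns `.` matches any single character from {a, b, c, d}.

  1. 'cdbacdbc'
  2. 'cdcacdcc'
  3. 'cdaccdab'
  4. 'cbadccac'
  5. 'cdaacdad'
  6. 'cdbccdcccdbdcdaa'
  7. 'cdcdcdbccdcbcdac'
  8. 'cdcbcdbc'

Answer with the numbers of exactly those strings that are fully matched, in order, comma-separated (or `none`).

1 → match
2 → match
3 → match
4 → no match
5 → match
6 → match
7 → match
8 → match

1, 2, 3, 5, 6, 7, 8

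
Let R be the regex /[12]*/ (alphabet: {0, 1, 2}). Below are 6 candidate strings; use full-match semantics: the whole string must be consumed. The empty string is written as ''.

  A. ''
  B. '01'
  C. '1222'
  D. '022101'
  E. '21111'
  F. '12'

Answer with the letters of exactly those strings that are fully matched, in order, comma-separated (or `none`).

A → match
B → no match
C → match
D → no match
E → match
F → match

A, C, E, F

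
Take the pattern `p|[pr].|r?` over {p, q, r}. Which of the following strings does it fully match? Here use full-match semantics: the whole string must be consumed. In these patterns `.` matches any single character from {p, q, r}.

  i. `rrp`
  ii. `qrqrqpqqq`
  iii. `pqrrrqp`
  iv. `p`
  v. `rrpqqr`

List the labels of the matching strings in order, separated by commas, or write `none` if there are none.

i → no match
ii → no match
iii → no match
iv → match
v → no match

iv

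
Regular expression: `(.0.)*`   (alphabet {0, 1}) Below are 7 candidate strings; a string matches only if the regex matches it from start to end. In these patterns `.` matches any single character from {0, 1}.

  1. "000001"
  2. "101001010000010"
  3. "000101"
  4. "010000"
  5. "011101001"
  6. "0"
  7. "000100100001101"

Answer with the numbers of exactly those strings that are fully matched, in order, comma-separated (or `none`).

1. "000001" → match
2 → no match
3. "000101" → match
4. "010000" → no match
5. "011101001" → no match
6. "0" → no match
7 → match

1, 3, 7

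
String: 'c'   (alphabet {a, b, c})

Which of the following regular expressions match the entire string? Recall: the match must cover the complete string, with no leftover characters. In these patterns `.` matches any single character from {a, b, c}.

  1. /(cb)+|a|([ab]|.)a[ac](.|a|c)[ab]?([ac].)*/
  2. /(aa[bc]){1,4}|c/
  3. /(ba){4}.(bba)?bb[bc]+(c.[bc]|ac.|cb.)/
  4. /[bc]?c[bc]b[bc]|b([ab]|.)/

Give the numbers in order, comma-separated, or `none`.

1 → no match
2 → match
3 → no match — must start with 'ba'
4 → no match

2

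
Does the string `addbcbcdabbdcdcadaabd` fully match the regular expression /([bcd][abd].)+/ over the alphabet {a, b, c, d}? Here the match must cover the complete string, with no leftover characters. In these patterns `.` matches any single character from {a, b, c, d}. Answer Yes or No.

No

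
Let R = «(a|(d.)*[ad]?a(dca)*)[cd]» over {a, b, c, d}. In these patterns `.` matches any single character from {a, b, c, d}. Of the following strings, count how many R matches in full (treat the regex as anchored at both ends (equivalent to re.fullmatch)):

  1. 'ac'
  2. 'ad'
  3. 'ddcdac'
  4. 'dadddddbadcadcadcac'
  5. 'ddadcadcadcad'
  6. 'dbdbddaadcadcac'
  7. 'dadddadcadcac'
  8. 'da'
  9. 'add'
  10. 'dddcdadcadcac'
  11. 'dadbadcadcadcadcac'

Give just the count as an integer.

8

1 → match
2 → match
3 → no match
4 → match
5 → match
6 → match
7 → match
8 → no match
9 → no match
10 → match
11 → match
Total matched: 8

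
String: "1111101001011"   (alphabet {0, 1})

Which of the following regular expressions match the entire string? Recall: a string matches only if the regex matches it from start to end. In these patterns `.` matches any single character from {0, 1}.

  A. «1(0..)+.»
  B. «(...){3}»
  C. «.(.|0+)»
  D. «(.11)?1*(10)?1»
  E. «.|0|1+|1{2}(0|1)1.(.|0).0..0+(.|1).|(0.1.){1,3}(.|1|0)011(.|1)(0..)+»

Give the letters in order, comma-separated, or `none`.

A → no match — must start with "10"
B → no match
C → no match
D → no match
E → match

E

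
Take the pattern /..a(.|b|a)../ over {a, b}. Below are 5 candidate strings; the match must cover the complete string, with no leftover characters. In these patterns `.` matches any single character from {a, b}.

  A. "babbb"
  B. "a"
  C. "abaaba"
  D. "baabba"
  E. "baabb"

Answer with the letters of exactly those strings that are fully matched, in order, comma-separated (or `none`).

A → no match
B → no match
C → match
D → match
E → no match

C, D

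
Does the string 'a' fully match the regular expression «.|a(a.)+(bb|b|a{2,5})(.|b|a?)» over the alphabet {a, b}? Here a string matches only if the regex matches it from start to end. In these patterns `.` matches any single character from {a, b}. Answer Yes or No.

Yes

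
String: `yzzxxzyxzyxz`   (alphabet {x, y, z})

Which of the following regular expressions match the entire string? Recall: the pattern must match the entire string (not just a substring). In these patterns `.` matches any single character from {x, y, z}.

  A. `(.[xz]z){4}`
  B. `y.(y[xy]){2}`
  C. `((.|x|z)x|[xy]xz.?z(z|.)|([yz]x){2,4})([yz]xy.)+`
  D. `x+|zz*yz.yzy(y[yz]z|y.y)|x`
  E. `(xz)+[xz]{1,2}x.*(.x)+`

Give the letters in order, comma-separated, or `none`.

A → match
B → no match
C → no match
D → no match
E → no match — must start with `xz`

A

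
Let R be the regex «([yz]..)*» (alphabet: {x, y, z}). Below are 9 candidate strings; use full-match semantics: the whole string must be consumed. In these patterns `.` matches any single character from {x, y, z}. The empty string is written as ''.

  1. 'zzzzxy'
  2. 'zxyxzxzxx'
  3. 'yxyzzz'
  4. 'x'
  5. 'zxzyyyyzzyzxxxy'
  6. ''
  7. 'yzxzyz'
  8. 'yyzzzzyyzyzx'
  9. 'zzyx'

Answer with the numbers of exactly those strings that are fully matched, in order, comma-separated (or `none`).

1 → match
2 → no match
3 → match
4 → no match
5 → no match
6 → match
7 → match
8 → match
9 → no match

1, 3, 6, 7, 8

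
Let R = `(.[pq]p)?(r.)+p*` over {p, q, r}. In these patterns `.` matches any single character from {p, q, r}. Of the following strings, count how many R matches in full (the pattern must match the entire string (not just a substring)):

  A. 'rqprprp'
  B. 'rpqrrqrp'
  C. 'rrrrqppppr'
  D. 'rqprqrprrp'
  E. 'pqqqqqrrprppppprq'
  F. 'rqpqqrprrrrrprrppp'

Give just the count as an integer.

2

A → match
B → no match
C → no match
D → match
E → no match
F → no match
Total matched: 2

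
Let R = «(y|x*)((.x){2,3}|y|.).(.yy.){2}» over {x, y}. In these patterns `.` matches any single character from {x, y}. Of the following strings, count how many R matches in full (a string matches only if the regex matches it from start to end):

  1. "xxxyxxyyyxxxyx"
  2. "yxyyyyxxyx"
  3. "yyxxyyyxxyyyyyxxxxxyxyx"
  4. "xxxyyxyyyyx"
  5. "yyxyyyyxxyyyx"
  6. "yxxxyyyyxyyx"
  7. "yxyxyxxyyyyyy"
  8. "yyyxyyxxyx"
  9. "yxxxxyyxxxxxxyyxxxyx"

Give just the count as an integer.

0

1 → no match
2. "yxyyyyxxyx" → no match
3 → no match
4. "xxxyyxyyyyx" → no match
5 → no match
6. "yxxxyyyyxyyx" → no match
7 → no match
8. "yyyxyyxxyx" → no match
9 → no match
Total matched: 0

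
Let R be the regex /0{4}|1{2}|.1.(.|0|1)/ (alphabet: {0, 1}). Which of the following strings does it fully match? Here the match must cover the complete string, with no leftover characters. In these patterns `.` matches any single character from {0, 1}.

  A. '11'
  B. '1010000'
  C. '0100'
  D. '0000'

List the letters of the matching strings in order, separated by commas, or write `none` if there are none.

A → match
B → no match
C → match
D → match

A, C, D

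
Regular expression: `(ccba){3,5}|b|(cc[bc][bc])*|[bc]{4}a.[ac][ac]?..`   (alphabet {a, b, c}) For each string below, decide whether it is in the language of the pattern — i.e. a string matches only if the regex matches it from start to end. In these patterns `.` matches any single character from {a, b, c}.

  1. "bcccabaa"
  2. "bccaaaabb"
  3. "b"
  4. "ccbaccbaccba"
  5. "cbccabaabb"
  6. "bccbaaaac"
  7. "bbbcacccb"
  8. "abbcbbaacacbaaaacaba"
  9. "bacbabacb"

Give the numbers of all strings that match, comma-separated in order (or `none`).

1 → no match
2 → no match
3 → match
4 → match
5 → match
6 → match
7 → match
8 → no match
9 → no match

3, 4, 5, 6, 7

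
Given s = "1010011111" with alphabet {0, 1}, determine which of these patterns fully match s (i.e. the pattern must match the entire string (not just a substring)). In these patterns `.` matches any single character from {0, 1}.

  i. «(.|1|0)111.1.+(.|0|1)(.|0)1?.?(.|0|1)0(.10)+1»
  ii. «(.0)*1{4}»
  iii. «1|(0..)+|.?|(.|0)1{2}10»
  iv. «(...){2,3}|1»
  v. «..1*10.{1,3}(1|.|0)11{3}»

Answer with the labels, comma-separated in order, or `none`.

i → no match — must end with "101"
ii → no match
iii → no match
iv → no match
v → match

v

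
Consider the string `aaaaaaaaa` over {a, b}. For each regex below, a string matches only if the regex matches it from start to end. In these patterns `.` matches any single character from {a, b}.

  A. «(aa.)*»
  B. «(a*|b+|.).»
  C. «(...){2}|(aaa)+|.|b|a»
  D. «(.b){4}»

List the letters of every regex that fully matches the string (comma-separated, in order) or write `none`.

A, B, C

A → match
B → match
C → match
D → no match — must end with `b`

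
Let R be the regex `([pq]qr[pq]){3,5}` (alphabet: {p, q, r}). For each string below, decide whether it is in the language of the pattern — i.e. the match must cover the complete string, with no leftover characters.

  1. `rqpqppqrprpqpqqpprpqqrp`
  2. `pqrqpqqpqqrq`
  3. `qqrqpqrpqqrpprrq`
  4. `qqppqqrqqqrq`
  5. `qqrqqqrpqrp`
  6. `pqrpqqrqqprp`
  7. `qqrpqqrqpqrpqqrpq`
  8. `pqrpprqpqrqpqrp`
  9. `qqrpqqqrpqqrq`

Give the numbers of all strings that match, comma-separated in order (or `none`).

1 → no match
2. `pqrqpqqpqqrq` → no match
3 → no match
4. `qqppqqrqqqrq` → no match
5. `qqrqqqrpqrp` → no match
6. `pqrpqqrqqprp` → no match
7 → no match
8 → no match
9 → no match

none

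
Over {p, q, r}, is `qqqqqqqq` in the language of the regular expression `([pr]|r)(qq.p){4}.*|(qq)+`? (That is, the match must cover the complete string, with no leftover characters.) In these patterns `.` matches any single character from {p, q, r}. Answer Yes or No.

Yes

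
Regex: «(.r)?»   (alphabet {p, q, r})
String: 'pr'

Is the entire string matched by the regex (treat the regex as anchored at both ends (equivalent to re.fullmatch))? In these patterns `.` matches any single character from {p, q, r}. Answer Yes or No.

Yes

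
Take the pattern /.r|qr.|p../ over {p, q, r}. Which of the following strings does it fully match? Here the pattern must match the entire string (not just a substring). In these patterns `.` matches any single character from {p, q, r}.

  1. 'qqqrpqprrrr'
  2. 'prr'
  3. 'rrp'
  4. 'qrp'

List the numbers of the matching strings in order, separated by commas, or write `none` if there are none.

1. 'qqqrpqprrrr' → no match
2. 'prr' → match
3. 'rrp' → no match
4. 'qrp' → match

2, 4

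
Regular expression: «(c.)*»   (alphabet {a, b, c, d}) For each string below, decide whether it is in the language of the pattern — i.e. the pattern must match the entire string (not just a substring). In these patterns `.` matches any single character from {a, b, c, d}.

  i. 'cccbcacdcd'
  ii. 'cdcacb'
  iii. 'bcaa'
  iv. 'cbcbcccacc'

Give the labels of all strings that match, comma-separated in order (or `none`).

i → match
ii → match
iii → no match
iv → match

i, ii, iv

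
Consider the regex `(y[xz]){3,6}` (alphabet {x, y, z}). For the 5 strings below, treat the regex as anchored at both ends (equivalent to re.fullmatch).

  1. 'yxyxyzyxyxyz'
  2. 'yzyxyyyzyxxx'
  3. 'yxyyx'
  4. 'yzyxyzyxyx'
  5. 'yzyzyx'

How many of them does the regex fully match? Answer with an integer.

1 → match
2 → no match
3 → no match
4 → match
5 → match
Total matched: 3

3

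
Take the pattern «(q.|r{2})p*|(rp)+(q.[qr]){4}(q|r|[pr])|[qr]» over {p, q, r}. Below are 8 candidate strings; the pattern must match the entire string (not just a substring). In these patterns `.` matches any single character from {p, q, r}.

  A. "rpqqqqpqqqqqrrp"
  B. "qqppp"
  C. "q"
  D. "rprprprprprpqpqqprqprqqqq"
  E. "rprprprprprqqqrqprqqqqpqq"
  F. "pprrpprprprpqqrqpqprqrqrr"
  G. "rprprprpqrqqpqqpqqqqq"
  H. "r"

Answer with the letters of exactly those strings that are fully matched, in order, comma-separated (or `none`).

A, B, C, D, G, H

A → match
B. "qqppp" → match
C. "q" → match
D → match
E → no match
F → no match
G → match
H. "r" → match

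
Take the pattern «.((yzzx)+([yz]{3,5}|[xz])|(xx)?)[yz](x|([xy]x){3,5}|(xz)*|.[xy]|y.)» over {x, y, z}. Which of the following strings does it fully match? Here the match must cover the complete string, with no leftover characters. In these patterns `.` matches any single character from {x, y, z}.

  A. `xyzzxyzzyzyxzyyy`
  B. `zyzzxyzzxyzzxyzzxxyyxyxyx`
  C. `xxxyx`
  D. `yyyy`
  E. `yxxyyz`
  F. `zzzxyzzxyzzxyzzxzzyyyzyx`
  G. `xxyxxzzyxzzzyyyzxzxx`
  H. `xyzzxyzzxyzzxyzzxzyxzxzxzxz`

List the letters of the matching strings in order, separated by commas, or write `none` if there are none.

A → no match
B → match
C → match
D → match
E → match
F → no match
G → no match
H → match

B, C, D, E, H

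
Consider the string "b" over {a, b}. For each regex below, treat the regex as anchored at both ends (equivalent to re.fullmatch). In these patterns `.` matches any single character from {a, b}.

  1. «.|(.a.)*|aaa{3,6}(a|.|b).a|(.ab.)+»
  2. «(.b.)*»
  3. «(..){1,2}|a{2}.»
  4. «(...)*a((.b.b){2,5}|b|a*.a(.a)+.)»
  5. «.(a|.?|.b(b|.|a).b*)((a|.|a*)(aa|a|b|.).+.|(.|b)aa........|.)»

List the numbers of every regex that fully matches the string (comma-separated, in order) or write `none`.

1 → match
2 → no match
3 → no match
4 → no match
5 → no match

1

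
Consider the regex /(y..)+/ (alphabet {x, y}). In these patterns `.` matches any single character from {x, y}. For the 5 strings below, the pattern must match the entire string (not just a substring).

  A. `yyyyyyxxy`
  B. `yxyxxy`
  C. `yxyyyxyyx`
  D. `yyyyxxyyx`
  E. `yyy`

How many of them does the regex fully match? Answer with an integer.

3

A → no match
B → no match
C → match
D → match
E → match
Total matched: 3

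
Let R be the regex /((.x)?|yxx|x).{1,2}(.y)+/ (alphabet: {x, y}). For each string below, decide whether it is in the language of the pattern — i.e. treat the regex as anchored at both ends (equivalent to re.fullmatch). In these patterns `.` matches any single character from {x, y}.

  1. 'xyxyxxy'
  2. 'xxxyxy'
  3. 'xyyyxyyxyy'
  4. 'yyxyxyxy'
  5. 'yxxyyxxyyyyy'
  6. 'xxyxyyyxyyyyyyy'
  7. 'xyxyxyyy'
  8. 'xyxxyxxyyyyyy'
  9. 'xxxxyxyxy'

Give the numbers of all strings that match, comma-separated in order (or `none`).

2, 4, 6, 7, 9

1 → no match
2 → match
3 → no match
4 → match
5 → no match
6 → match
7 → match
8 → no match
9 → match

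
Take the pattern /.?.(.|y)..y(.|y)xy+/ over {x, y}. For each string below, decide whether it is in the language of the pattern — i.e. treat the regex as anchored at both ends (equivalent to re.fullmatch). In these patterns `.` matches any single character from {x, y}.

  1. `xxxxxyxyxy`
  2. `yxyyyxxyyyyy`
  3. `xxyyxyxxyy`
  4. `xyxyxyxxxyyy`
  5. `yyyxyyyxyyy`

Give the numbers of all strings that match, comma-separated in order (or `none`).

1 → no match
2 → match
3 → match
4 → no match
5 → match

2, 3, 5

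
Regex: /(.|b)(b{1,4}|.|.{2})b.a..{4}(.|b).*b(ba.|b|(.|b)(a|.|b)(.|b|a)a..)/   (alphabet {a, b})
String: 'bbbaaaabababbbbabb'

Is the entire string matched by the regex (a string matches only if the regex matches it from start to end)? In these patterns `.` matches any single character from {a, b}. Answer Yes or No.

Yes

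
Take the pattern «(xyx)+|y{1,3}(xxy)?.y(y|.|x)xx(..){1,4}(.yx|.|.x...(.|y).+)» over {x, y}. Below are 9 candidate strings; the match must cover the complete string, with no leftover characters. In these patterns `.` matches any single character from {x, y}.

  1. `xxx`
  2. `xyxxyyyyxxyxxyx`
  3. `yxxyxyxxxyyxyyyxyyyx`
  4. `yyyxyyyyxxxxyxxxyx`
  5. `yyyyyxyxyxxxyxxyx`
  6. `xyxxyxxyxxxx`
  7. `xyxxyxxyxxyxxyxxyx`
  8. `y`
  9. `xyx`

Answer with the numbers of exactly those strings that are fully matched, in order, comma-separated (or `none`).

1 → no match
2 → no match
3 → match
4 → no match
5 → no match
6 → no match
7 → match
8 → no match
9 → match

3, 7, 9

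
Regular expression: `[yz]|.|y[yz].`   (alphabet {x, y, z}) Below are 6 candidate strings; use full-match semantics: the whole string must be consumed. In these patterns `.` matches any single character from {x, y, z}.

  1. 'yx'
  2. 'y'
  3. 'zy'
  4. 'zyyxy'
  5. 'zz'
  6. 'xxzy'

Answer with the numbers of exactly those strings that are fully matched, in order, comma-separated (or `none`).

1 → no match
2 → match
3 → no match
4 → no match
5 → no match
6 → no match

2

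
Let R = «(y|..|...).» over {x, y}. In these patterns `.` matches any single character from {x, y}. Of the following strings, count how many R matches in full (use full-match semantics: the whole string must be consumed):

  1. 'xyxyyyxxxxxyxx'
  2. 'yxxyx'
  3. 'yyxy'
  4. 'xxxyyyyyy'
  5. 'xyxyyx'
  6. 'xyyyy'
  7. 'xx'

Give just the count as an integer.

1

1 → no match
2 → no match
3 → match
4 → no match
5 → no match
6 → no match
7 → no match
Total matched: 1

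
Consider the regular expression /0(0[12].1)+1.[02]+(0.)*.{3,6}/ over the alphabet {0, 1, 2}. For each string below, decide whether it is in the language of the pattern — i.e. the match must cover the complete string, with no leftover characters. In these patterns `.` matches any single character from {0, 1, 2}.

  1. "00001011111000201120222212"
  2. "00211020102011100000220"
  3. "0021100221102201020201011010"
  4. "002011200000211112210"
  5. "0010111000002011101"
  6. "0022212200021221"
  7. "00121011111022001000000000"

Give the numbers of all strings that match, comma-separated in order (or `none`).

1 → no match
2 → match
3 → no match
4 → no match
5 → match
6 → no match
7 → match

2, 5, 7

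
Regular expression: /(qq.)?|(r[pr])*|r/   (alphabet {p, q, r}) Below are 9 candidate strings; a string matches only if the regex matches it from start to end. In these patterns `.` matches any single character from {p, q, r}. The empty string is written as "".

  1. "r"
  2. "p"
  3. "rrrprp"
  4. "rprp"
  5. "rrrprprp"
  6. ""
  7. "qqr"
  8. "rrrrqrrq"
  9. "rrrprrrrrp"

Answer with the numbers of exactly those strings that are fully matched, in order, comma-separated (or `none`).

1 → match
2 → no match
3 → match
4 → match
5 → match
6 → match
7 → match
8 → no match
9 → match

1, 3, 4, 5, 6, 7, 9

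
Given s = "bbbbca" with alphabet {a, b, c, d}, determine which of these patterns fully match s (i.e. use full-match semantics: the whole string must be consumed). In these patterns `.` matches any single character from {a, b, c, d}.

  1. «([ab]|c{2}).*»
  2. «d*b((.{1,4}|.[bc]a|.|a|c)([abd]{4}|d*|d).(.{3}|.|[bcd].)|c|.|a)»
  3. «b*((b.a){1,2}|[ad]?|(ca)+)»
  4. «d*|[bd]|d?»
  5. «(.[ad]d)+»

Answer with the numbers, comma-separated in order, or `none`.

1 → match
2 → match
3 → match
4 → no match
5 → no match — must end with "d"

1, 2, 3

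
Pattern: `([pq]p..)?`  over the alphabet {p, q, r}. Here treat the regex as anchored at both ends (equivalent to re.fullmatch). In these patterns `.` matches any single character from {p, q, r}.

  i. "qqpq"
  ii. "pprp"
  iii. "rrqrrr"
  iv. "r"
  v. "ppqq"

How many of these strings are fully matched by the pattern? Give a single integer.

i → no match
ii → match
iii → no match
iv → no match
v → match
Total matched: 2

2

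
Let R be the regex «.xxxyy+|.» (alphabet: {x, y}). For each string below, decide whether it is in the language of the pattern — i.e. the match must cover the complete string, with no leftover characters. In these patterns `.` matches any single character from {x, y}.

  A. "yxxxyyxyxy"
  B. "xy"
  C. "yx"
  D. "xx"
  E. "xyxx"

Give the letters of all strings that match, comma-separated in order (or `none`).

none

A. "yxxxyyxyxy" → no match
B. "xy" → no match
C. "yx" → no match
D. "xx" → no match
E. "xyxx" → no match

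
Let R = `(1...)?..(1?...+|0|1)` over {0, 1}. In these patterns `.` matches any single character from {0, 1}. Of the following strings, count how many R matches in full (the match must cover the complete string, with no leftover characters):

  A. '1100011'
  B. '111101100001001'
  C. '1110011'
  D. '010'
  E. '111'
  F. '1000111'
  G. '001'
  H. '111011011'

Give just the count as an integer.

A → match
B → match
C → match
D → match
E → match
F → match
G → match
H → match
Total matched: 8

8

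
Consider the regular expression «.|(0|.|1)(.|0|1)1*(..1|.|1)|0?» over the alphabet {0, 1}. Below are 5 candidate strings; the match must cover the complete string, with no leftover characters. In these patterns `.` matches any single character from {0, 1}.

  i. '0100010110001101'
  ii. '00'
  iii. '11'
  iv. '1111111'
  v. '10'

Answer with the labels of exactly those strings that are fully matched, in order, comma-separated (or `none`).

i → no match
ii → no match
iii → no match
iv → match
v → no match

iv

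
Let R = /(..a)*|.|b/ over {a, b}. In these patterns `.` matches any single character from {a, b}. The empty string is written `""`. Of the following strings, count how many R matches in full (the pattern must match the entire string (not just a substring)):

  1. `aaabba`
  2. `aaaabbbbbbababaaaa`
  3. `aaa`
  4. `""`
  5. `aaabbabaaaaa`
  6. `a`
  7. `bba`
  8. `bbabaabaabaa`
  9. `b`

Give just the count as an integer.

1 → match
2 → no match
3 → match
4 → match
5 → match
6 → match
7 → match
8 → match
9 → match
Total matched: 8

8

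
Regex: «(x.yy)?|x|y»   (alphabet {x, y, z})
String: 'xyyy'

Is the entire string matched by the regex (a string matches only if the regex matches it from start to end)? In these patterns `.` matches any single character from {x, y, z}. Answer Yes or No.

Yes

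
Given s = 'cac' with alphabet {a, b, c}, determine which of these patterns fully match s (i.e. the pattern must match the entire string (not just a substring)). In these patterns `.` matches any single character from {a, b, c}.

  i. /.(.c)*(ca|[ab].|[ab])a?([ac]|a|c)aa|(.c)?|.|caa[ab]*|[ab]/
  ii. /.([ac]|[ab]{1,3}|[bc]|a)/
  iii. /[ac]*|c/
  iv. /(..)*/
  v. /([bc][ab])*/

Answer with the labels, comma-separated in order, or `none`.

iii

i → no match
ii → no match
iii → match
iv → no match
v → no match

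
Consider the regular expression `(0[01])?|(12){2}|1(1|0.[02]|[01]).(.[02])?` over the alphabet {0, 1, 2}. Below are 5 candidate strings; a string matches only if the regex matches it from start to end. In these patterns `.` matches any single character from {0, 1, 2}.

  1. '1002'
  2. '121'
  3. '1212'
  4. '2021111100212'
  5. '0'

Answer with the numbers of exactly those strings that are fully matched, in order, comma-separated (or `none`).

3

1 → no match
2 → no match
3 → match
4 → no match
5 → no match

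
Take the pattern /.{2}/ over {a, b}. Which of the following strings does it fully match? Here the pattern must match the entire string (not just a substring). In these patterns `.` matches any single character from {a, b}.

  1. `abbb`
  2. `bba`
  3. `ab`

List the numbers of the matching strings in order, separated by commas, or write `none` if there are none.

1. `abbb` → no match
2. `bba` → no match
3. `ab` → match

3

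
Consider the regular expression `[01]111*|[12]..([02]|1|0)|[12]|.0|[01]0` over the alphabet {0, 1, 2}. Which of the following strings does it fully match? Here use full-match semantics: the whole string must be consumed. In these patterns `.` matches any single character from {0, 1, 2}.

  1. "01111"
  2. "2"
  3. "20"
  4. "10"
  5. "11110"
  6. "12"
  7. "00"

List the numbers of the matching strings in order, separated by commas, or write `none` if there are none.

1, 2, 3, 4, 7

1 → match
2 → match
3 → match
4 → match
5 → no match
6 → no match
7 → match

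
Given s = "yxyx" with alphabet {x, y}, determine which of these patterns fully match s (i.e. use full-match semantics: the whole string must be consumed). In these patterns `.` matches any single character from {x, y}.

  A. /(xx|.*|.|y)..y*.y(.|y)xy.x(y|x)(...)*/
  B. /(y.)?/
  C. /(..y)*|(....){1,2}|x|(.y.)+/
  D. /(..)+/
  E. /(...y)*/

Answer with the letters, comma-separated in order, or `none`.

A → no match
B → no match
C → match
D → match
E → no match

C, D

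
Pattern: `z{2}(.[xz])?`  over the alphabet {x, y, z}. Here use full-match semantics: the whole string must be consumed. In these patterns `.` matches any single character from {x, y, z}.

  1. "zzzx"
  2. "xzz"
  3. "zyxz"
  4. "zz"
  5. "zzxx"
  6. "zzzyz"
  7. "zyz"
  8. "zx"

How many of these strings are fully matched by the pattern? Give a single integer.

1 → match
2 → no match — must start with "z"
3 → no match
4 → match
5 → match
6 → no match
7 → no match
8 → no match
Total matched: 3

3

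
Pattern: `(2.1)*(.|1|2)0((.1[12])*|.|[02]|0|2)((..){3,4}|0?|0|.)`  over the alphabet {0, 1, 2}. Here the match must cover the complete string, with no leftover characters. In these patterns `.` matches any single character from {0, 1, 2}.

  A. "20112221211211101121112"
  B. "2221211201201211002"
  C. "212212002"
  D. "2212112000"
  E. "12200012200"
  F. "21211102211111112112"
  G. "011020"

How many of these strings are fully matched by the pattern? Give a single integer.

1

A → no match
B → no match
C. "212212002" → no match
D. "2212112000" → match
E. "12200012200" → no match
F → no match
G. "011020" → no match
Total matched: 1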